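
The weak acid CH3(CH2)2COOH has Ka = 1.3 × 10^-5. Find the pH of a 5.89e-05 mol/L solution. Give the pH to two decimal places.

pH = 4.66

CH3(CH2)2COOH ⇌ CH3(CH2)2COO- + H+
From the ICE table, Ka = [H+]²/(5.89e-05 − [H+]) = 1.3 × 10^-5.
The 5% rule fails; solving [H+]² + Ka·[H+] − Ka·C₀ = 0 exactly:
[H+] = [−1.3e-05 + √(1.3e-05² + 3.06e-09)]/2 = 2.19 × 10^-5 M
pH = −log(2.19 × 10^-5) = 4.66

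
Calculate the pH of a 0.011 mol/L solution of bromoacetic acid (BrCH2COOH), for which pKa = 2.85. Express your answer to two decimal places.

BrCH2COOH ⇌ BrCH2COO- + H+
Ka = 10^(−2.85) = 1.41 × 10^-3
Let x = [H+] at equilibrium. Ka = x²/(0.011 − x).
The 5% rule fails; solving x² + Ka·x − Ka·C₀ = 0 exactly:
x = [−0.00141 + √(0.00141² + 6.2e-05)]/2 = 3.30 × 10^-3 M
pH = −log(3.30 × 10^-3) = 2.48

pH = 2.48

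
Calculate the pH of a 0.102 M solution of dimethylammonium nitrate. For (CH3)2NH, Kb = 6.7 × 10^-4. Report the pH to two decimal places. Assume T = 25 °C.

(CH3)2NH2+ is the conjugate acid of the weak base (CH3)2NH.
Ka = Kw/Kb = 1.0×10^-14 / 6.7 × 10^-4 = 1.49 × 10^-11
Let x = [H+] at equilibrium. Ka = x²/(0.102 − x).
Neglecting x in the denominator: x = √(1.49 × 10^-11 × 0.102) = 1.23 × 10^-6 M
Check: 0.0012% ionized — well under 5%, approximation valid.
pH = −log[H+] = −log(1.23 × 10^-6) = 5.91

pH = 5.91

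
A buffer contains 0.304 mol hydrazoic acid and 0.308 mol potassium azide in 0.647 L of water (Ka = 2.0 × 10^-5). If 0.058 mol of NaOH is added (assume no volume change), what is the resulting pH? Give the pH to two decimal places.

pH = 4.87

OH- converts HN3 to N3-: HN3 → 0.246 mol, N3- → 0.366 mol.
pKa = −log(2.0 × 10^-5) = 4.699
Henderson–Hasselbalch with mole ratio 0.366/0.246: pH = 4.699 + (+0.173)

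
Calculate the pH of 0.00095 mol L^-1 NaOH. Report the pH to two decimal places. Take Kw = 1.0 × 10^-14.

pH = 10.98

NaOH is a strong base; [OH-] = 0.00095 M.
pOH = -log(0.00095) = 3.02
pH = 14.00 - 3.02 = 10.98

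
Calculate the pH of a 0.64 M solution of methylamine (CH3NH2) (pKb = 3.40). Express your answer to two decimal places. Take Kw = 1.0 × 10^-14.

pH = 12.20

CH3NH2 + H2O ⇌ CH3NH3+ + OH-
Kb = 10^(−3.40) = 3.98 × 10^-4
Kb = x²/(0.64 − x) = 3.98 × 10^-4
Neglecting x in the denominator: x = √(3.98 × 10^-4 × 0.64) = 1.60 × 10^-2 M
Check: 2.5% ionized — well under 5%, approximation valid.
pOH = −log(1.60 × 10^-2) = 1.80; pH = 14.00 − 1.80 = 12.20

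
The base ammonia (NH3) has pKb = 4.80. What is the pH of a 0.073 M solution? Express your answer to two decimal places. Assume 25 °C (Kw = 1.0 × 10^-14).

NH3 + H2O ⇌ NH4+ + OH-
Kb = 10^(−4.80) = 1.58 × 10^-5
From the ICE table, Kb = [OH-]²/(0.073 − [OH-]) = 1.58 × 10^-5.
Since Kb ≪ C₀, [OH-] ≈ √(Kb·C₀) = 1.07 × 10^-3 M.
([OH-]/C₀ = 1.5% < 5%, so the approximation holds.)
pOH = 2.97, so pH = 14.00 − pOH = 11.03

pH = 11.03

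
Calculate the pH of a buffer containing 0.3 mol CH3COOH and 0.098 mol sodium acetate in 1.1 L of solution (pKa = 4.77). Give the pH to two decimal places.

pH = pKa + log([A⁻]/[HA]) = 4.77 + log(0.098/0.3)
pH = 4.77 + (-0.486) = 4.28

pH = 4.28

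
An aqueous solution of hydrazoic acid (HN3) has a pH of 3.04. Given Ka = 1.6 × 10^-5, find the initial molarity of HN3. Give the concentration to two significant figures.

C₀ = 5.3 × 10^-2 M

[H+] = 10^(-3.04) = 9.12 × 10^-4 M = x
Ka = x²/(C₀ − x) ⇒ C₀ = x + x²/Ka
C₀ = 9.12 × 10^-4 + (9.12 × 10^-4)²/(1.6 × 10^-5) = 5.29 × 10^-2 M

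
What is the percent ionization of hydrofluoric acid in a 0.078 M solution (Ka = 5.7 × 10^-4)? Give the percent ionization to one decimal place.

8.2%

HF ⇌ F- + H+; let x = [H+] at equilibrium.
Solve x² + 0.00057x − 4.45e-05 = 0 → x = 6.39 × 10^-3 M
% ionization = x/C₀ × 100% = 6.39 × 10^-3/0.078 × 100% = 8.2%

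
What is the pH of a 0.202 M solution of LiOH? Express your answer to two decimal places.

LiOH is a strong base; [OH-] = 0.202 M.
pOH = -log(0.202) = 0.69
pH = 14.00 - 0.69 = 13.31

pH = 13.31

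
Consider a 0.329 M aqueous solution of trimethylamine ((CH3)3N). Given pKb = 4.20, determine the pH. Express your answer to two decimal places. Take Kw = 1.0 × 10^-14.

pH = 11.66

(CH3)3N + H2O ⇌ (CH3)3NH+ + OH-
Kb = 10^(−4.20) = 6.31 × 10^-5
Let x = [OH-] at equilibrium. Kb = x²/(0.329 − x).
Since Kb ≪ C₀, x ≈ √(Kb·C₀) = 4.56 × 10^-3 M.
(x/C₀ = 1.4% < 5%, so the approximation holds.)
pOH = −log(4.56 × 10^-3) = 2.34; pH = 14.00 − 2.34 = 11.66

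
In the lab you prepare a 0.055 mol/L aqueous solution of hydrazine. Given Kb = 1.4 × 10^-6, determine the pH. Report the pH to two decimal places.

N2H4 + H2O ⇌ N2H5+ + OH-
Kb = x²/(0.055 − x) = 1.4 × 10^-6
Assume x ≪ 0.055: x ≈ √(1.4 × 10^-6 × 0.055) = 2.77 × 10^-4 M
pOH = 3.56, so pH = 14.00 − pOH = 10.44

pH = 10.44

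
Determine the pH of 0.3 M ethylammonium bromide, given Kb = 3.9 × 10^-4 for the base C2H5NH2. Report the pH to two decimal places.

pH = 5.56

C2H5NH3+ is the conjugate acid of the weak base C2H5NH2.
Ka = Kw/Kb = 1.0×10^-14 / 3.9 × 10^-4 = 2.56 × 10^-11
From the ICE table, Ka = [H+]²/(0.3 − [H+]) = 2.56 × 10^-11.
Assume [H+] ≪ 0.3: [H+] ≈ √(2.56 × 10^-11 × 0.3) = 2.77 × 10^-6 M
Check: 0.00092% ionized — well under 5%, approximation valid.
pH = −log(2.77 × 10^-6) = 5.56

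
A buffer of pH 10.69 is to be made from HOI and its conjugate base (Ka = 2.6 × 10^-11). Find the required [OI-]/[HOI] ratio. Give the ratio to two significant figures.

pKa = -log(2.6 × 10^-11) = 10.585
pH = pKa + log(r) ⇒ log(r) = 10.69 − 10.585 = +0.105
r = [OI-]/[HOI] = 10^(+0.105) = 1.27

ratio = 1.3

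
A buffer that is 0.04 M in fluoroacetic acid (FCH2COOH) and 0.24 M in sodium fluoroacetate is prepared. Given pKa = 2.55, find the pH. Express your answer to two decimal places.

pH = 3.33

Using pH = pKa + log([base]/[acid]) with [base]/[acid] = 0.24/0.04:
pH = 2.55 + (+0.778) = 3.33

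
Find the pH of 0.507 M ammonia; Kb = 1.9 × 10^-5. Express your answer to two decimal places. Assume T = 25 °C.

NH3 + H2O ⇌ NH4+ + OH-
From the ICE table, Kb = [OH-]²/(0.507 − [OH-]) = 1.9 × 10^-5.
Neglecting [OH-] in the denominator: [OH-] = √(1.9 × 10^-5 × 0.507) = 3.10 × 10^-3 M
Check: 0.61% ionized — well under 5%, approximation valid.
pOH = −log(3.10 × 10^-3) = 2.51; pH = 14.00 − 2.51 = 11.49

pH = 11.49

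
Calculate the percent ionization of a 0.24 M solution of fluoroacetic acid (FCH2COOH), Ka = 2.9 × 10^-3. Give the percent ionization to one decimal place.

FCH2COOH ⇌ FCH2COO- + H+; let x = [H+] at equilibrium.
Ka = x²/(C₀ − x); solving the quadratic gives x = 2.50 × 10^-2 M.
Fraction ionized = 2.50 × 10^-2 / 0.24 = 0.1042 → 10.4%

10.4%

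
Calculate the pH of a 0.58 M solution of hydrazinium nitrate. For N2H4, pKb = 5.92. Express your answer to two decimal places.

pH = 4.16

N2H5+ is the conjugate acid of the weak base N2H4.
Kb = 10^(−5.92) = 1.20 × 10^-6
Ka = Kw/Kb = 1.0×10^-14 / 1.20 × 10^-6 = 8.33 × 10^-9
Let x = [H+] at equilibrium. Ka = x²/(0.58 − x).
Assume x ≪ 0.58: x ≈ √(8.33 × 10^-9 × 0.58) = 6.95 × 10^-5 M
Check: 0.012% ionized — well under 5%, approximation valid.
pH = −log[H+] = −log(6.95 × 10^-5) = 4.16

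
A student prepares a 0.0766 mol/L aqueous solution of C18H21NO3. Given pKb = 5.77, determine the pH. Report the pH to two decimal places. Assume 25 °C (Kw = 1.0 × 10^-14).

C18H21NO3 + H2O ⇌ C18H22NO3+ + OH-
Kb = 10^(−5.77) = 1.70 × 10^-6
Kb = [OH-]²/(0.0766 − [OH-]) = 1.70 × 10^-6
Neglecting [OH-] in the denominator: [OH-] = √(1.70 × 10^-6 × 0.0766) = 3.61 × 10^-4 M
pOH = −log(3.61 × 10^-4) = 3.44; pH = 14.00 − 3.44 = 10.56

pH = 10.56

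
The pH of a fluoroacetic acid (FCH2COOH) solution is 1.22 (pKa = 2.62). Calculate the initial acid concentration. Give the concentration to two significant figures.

[H+] = 10^(-1.22) = 6.03 × 10^-2 M = x
Ka = 10^(−2.62) = 2.40 × 10^-3
Ka = x²/(C₀ − x) ⇒ C₀ = x + x²/Ka
C₀ = 6.03 × 10^-2 + (6.03 × 10^-2)²/(2.40 × 10^-3) = 1.58 M

C₀ = 1.6 M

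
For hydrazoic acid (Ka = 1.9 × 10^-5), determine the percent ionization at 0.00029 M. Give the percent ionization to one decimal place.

HN3 ⇌ N3- + H+; let x = [H+] at equilibrium.
Ka = x²/(C₀ − x); solving the quadratic gives x = 6.53 × 10^-5 M.
% ionization = x/C₀ × 100% = 6.53 × 10^-5/0.00029 × 100% = 22.5%

22.5%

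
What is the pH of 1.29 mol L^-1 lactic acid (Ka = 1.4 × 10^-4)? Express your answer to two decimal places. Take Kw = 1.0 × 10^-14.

CH3CH(OH)COOH ⇌ CH3CH(OH)COO- + H+
Ka = [H+]²/(1.29 − [H+]) = 1.4 × 10^-4
Assume [H+] ≪ 1.29: [H+] ≈ √(1.4 × 10^-4 × 1.29) = 1.34 × 10^-2 M
pH = −log[H+] = −log(1.34 × 10^-2) = 1.87

pH = 1.87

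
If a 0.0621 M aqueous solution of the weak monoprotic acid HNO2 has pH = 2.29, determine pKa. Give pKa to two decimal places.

[H+] = 10^(-2.29) = 5.13 × 10^-3 M
At equilibrium [HA] = 0.0621 − 5.13 × 10^-3 = 5.70 × 10^-2 M
Ka = [H+][A-]/[HA] = (5.13 × 10^-3)² / 5.70 × 10^-2 = 4.62 × 10^-4
pKa = -log(4.62 × 10^-4) = 3.34

pKa = 3.34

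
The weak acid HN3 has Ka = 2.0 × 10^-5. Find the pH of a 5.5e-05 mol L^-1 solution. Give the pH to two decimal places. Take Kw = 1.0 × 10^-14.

pH = 4.61

HN3 ⇌ N3- + H+
From the ICE table, Ka = x²/(5.5e-05 − x) = 2.0 × 10^-5.
The 5% rule fails; solving x² + Ka·x − Ka·C₀ = 0 exactly:
x = (−Ka + √(Ka² + 4·Ka·C₀))/2 = 2.46 × 10^-5 M
pH = −log(2.46 × 10^-5) = 4.61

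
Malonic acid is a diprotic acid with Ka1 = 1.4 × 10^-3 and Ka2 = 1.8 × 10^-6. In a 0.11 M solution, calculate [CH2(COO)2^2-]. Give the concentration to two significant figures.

First ionization gives [H+] ≈ [CH2(COOH)COO-] = 1.17 × 10^-2 M.
Second step: Ka2 = [H+][CH2(COO)2^2-]/[CH2(COOH)COO-] ≈ [CH2(COO)2^2-] (since [H+] ≈ [CH2(COOH)COO-]).
So [CH2(COO)2^2-] ≈ Ka2.

1.8 × 10^-6 M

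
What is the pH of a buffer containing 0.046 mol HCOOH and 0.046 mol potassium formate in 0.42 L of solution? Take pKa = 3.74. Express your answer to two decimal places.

pH = 3.74

pH = pKa + log([A⁻]/[HA]) = 3.74 + log(0.046/0.046)
pH = 3.74 + (+0.000) = 3.74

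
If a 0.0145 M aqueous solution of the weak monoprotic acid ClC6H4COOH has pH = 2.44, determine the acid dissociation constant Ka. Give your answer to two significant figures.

[H+] = 10^(-2.44) = 3.63 × 10^-3 M
At equilibrium [HA] = 0.0145 − 3.63 × 10^-3 = 1.09 × 10^-2 M
Ka = [H+][A-]/[HA] = (3.63 × 10^-3)² / 1.09 × 10^-2 = 1.2 × 10^-3

Ka = 1.2 × 10^-3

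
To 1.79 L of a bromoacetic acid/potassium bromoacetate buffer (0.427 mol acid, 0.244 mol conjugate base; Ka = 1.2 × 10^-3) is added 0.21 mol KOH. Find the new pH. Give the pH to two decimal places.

pH = 3.24

OH- converts BrCH2COOH to BrCH2COO-: BrCH2COOH → 0.217 mol, BrCH2COO- → 0.454 mol.
pKa = −log(1.2 × 10^-3) = 2.921
pH = pKa + log([A⁻]/[HA]) = 2.921 + log(0.454/0.217) = 2.921 +0.321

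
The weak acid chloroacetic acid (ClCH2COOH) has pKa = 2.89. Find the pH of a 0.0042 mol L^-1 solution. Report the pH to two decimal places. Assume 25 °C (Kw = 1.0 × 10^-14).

ClCH2COOH ⇌ ClCH2COO- + H+
Ka = 10^(−2.89) = 1.29 × 10^-3
From the ICE table, Ka = x²/(0.0042 − x) = 1.29 × 10^-3.
Here C₀/Ka ≈ 3.26, so the small-x approximation fails. Use the quadratic:
x = [−0.00129 + √(0.00129² + 2.17e-05)]/2 = 1.77 × 10^-3 M
pH = −log(1.77 × 10^-3) = 2.75

pH = 2.75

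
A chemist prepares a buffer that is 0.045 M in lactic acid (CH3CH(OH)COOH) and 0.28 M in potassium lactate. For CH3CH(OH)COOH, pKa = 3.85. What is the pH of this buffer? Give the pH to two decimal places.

pH = 4.64

pH = pKa + log([A⁻]/[HA]) = 3.85 + log(0.28/0.045)
pH = 3.85 + (+0.794) = 4.64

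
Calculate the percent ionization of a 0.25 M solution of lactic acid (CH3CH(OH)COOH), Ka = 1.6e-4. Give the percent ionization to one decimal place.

2.5%

CH3CH(OH)COOH ⇌ CH3CH(OH)COO- + H+; let x = [H+] at equilibrium.
x ≈ √(Ka·C₀) = √(1.6 × 10^-4 × 0.25) = 6.32 × 10^-3 M
Fraction ionized = 6.32 × 10^-3 / 0.25 = 0.0253 → 2.5%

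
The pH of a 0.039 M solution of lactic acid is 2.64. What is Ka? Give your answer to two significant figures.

[H+] = 10^(-2.64) = 2.29 × 10^-3 M
At equilibrium [HA] = 0.039 − 2.29 × 10^-3 = 3.67 × 10^-2 M
Ka = [H+][A-]/[HA] = (2.29 × 10^-3)² / 3.67 × 10^-2 = 1.4 × 10^-4

Ka = 1.4 × 10^-4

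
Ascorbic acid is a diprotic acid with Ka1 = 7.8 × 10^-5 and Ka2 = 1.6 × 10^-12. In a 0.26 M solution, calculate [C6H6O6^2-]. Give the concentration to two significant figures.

First ionization gives [H+] ≈ [HC6H6O6-] = 4.50 × 10^-3 M.
Second step: Ka2 = [H+][C6H6O6^2-]/[HC6H6O6-] ≈ [C6H6O6^2-] (since [H+] ≈ [HC6H6O6-]).
So [C6H6O6^2-] ≈ Ka2.

1.6 × 10^-12 M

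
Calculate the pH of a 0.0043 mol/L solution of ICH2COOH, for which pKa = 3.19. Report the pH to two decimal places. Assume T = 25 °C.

ICH2COOH ⇌ ICH2COO- + H+
Ka = 10^(−3.19) = 6.46 × 10^-4
Ka = [H+]²/(0.0043 − [H+]) = 6.46 × 10^-4
[H+] is not negligible relative to C₀; solve [H+]² + 0.000646·[H+] − 2.78e-06 = 0.
[H+] = (−Ka + √(Ka² + 4·Ka·C₀))/2 = 1.37 × 10^-3 M
pH = −log(1.37 × 10^-3) = 2.86

pH = 2.86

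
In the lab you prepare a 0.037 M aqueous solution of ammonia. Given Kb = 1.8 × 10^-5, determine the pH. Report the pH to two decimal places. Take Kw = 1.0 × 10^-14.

NH3 + H2O ⇌ NH4+ + OH-
From the ICE table, Kb = [OH-]²/(0.037 − [OH-]) = 1.8 × 10^-5.
Since Kb ≪ C₀, [OH-] ≈ √(Kb·C₀) = 8.16 × 10^-4 M.
Check: 2.2% ionized — well under 5%, approximation valid.
pOH = 3.09, so pH = 14.00 − pOH = 10.91

pH = 10.91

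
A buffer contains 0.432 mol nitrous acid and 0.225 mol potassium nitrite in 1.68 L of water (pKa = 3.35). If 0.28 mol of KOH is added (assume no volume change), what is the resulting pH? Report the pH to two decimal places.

OH- converts HNO2 to NO2-: HNO2 → 0.152 mol, NO2- → 0.505 mol.
Henderson–Hasselbalch with mole ratio 0.505/0.152: pH = 3.35 + (+0.521)

pH = 3.87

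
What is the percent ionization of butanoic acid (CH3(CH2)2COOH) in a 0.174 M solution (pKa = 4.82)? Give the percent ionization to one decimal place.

CH3(CH2)2COOH ⇌ CH3(CH2)2COO- + H+; let x = [H+] at equilibrium.
Ka = 10^(−4.82) = 1.51 × 10^-5
x ≈ √(Ka·C₀) = √(1.51 × 10^-5 × 0.174) = 1.62 × 10^-3 M
% ionization = x/C₀ × 100% = 1.62 × 10^-3/0.174 × 100% = 0.9%

0.9%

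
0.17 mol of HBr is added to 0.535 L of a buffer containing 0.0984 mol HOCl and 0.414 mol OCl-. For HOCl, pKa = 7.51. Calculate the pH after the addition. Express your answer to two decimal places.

pH = 7.47

After neutralization: n(HOCl) = 0.268 mol, n(OCl-) = 0.244 mol.
pH = pKa + log(n_OCl-/n_HOCl) = 7.51 + log(0.244/0.268) = 7.51 + (-0.041)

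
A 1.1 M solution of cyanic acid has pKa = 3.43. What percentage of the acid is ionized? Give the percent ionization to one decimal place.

1.8%

HOCN ⇌ OCN- + H+; let x = [H+] at equilibrium.
Ka = 10^(−3.43) = 3.72 × 10^-4
x ≈ √(Ka·C₀) = √(3.72 × 10^-4 × 1.1) = 2.02 × 10^-2 M
Fraction ionized = 2.02 × 10^-2 / 1.1 = 0.0184 → 1.8%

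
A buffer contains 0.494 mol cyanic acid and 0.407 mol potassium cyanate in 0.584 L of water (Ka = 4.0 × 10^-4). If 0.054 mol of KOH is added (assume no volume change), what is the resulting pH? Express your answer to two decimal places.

pH = 3.42

OH- converts HOCN to OCN-: HOCN → 0.44 mol, OCN- → 0.461 mol.
pKa = −log(4.0 × 10^-4) = 3.398
Henderson–Hasselbalch with mole ratio 0.461/0.44: pH = 3.398 + (+0.020)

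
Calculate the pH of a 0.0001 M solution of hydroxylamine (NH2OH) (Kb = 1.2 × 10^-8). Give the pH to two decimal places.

NH2OH + H2O ⇌ NH3OH+ + OH-
From the ICE table, Kb = [OH-]²/(0.0001 − [OH-]) = 1.2 × 10^-8.
Assume [OH-] ≪ 0.0001: [OH-] ≈ √(1.2 × 10^-8 × 0.0001) = 1.10 × 10^-6 M
Check: 1.1% ionized — well under 5%, approximation valid.
pOH = 5.96, so pH = 14.00 − pOH = 8.04

pH = 8.04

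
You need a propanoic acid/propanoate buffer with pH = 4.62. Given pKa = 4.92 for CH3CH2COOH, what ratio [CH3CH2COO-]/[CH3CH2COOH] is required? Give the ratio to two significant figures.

pH = pKa + log(r) ⇒ log(r) = 4.62 − 4.92 = -0.30
r = [CH3CH2COO-]/[CH3CH2COOH] = 10^(-0.30) = 0.501

ratio = 0.50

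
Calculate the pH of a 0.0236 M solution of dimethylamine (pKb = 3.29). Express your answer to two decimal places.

(CH3)2NH + H2O ⇌ (CH3)2NH2+ + OH-
Kb = 10^(−3.29) = 5.13 × 10^-4
Let x = [OH-] at equilibrium. Kb = x²/(0.0236 − x).
The 5% rule fails; solving x² + Kb·x − Kb·C₀ = 0 exactly:
x = [−0.000513 + √(0.000513² + 4.84e-05)]/2 = 3.23 × 10^-3 M
pOH = −log(3.23 × 10^-3) = 2.49; pH = 14.00 − 2.49 = 11.51

pH = 11.51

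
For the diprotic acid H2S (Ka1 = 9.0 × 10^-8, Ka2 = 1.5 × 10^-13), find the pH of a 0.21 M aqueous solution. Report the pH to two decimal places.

Since Ka1 ≫ Ka2, the first ionization dominates [H+].
Ka1 = x²/(0.21 − x) = 9.0 × 10^-8
x ≈ √(9.0 × 10^-8 × 0.21) = 1.37 × 10^-4 M
pH = −log(1.37 × 10^-4) = 3.86

pH = 3.86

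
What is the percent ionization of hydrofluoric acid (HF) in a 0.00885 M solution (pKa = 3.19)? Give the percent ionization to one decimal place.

HF ⇌ F- + H+; let x = [H+] at equilibrium.
Ka = 10^(−3.19) = 6.46 × 10^-4
Solve x² + 0.000646x − 5.72e-06 = 0 → x = 2.09 × 10^-3 M
% ionization = x/C₀ × 100% = 2.09 × 10^-3/0.00885 × 100% = 23.6%

23.6%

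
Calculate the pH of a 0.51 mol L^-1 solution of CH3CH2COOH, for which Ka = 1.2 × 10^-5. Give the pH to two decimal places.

CH3CH2COOH ⇌ CH3CH2COO- + H+
Ka = [H+]²/(0.51 − [H+]) = 1.2 × 10^-5
Neglecting [H+] in the denominator: [H+] = √(1.2 × 10^-5 × 0.51) = 2.47 × 10^-3 M
pH = −log[H+] = −log(2.47 × 10^-3) = 2.61

pH = 2.61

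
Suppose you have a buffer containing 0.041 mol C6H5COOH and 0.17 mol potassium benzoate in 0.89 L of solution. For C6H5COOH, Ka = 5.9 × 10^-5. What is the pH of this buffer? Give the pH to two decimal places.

pH = 4.85

pKa = −log(5.9 × 10^-5) = 4.229
Using pH = pKa + log([base]/[acid]) with [base]/[acid] = 0.17/0.041:
pH = 4.229 + (+0.618) = 4.85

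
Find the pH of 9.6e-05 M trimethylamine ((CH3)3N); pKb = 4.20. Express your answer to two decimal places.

pH = 9.72

(CH3)3N + H2O ⇌ (CH3)3NH+ + OH-
Kb = 10^(−4.20) = 6.31 × 10^-5
From the ICE table, Kb = [OH-]²/(9.6e-05 − [OH-]) = 6.31 × 10^-5.
[OH-] is not negligible relative to C₀; solve [OH-]² + 6.31e-05·[OH-] − 6.06e-09 = 0.
[OH-] = [−6.31e-05 + √(6.31e-05² + 2.42e-08)]/2 = 5.24 × 10^-5 M
pOH = −log(5.24 × 10^-5) = 4.28; pH = 14.00 − 4.28 = 9.72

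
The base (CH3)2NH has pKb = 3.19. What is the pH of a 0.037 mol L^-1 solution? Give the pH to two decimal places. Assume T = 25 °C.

(CH3)2NH + H2O ⇌ (CH3)2NH2+ + OH-
Kb = 10^(−3.19) = 6.46 × 10^-4
Kb = [OH-]²/(0.037 − [OH-]) = 6.46 × 10^-4
[OH-] is not negligible relative to C₀; solve [OH-]² + 0.000646·[OH-] − 2.39e-05 = 0.
[OH-] = (−Kb + √(Kb² + 4·Kb·C₀))/2 = 4.58 × 10^-3 M
pOH = −log(4.58 × 10^-3) = 2.34; pH = 14.00 − 2.34 = 11.66

pH = 11.66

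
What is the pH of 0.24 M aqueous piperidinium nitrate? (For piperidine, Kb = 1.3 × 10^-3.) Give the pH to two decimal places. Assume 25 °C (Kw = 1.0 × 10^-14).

pH = 5.87

C5H10NH2+ is the conjugate acid of the weak base C5H10NH.
Ka = Kw/Kb = 1.0×10^-14 / 1.3 × 10^-3 = 7.69 × 10^-12
Let x = [H+] at equilibrium. Ka = x²/(0.24 − x).
Since Ka ≪ C₀, x ≈ √(Ka·C₀) = 1.36 × 10^-6 M.
(x/C₀ = 0.00057% < 5%, so the approximation holds.)
pH = −log(1.36 × 10^-6) = 5.87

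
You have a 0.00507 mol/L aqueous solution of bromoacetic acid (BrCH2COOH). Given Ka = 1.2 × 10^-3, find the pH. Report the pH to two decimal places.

pH = 2.71

BrCH2COOH ⇌ BrCH2COO- + H+
Let x = [H+] at equilibrium. Ka = x²/(0.00507 − x).
x is not negligible relative to C₀; solve x² + 0.0012·x − 6.08e-06 = 0.
x = (−Ka + √(Ka² + 4·Ka·C₀))/2 = 1.94 × 10^-3 M
pH = −log[H+] = −log(1.94 × 10^-3) = 2.71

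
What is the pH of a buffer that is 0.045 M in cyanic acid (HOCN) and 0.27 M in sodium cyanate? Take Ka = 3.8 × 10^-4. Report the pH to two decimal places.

pKa = −log(3.8 × 10^-4) = 3.420
pH = pKa + log([A⁻]/[HA]) = 3.420 + log(0.27/0.045)
pH = 3.420 + (+0.778) = 4.20

pH = 4.20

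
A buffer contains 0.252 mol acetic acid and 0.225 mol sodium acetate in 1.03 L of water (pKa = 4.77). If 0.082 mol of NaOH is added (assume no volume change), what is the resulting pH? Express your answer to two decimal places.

pH = 5.03

After neutralization: n(CH3COOH) = 0.17 mol, n(CH3COO-) = 0.307 mol.
pH = pKa + log(n_CH3COO-/n_CH3COOH) = 4.77 + log(0.307/0.17) = 4.77 + (+0.257)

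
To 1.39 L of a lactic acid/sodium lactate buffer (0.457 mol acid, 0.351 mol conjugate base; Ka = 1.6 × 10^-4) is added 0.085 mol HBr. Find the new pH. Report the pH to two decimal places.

Added H+ converts CH3CH(OH)COO- to CH3CH(OH)COOH: CH3CH(OH)COOH → 0.542 mol, CH3CH(OH)COO- → 0.266 mol.
pKa = −log(1.6 × 10^-4) = 3.796
pH = pKa + log(n_CH3CH(OH)COO-/n_CH3CH(OH)COOH) = 3.796 + log(0.266/0.542) = 3.796 + (-0.309)

pH = 3.49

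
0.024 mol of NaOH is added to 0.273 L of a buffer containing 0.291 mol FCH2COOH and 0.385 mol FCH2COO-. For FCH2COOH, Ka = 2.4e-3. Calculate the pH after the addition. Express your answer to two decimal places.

After neutralization: n(FCH2COOH) = 0.267 mol, n(FCH2COO-) = 0.409 mol.
pKa = −log(2.4 × 10^-3) = 2.620
Henderson–Hasselbalch with mole ratio 0.409/0.267: pH = 2.620 + (+0.185)

pH = 2.81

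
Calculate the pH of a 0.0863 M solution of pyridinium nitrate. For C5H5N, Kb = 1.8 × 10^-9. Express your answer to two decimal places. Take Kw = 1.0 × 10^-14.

pH = 3.16

C5H5NH+ is the conjugate acid of the weak base C5H5N.
Ka = Kw/Kb = 1.0×10^-14 / 1.8 × 10^-9 = 5.56 × 10^-6
From the ICE table, Ka = [H+]²/(0.0863 − [H+]) = 5.56 × 10^-6.
Assume [H+] ≪ 0.0863: [H+] ≈ √(5.56 × 10^-6 × 0.0863) = 6.93 × 10^-4 M
([H+]/C₀ = 0.8% < 5%, so the approximation holds.)
pH = −log(6.93 × 10^-4) = 3.16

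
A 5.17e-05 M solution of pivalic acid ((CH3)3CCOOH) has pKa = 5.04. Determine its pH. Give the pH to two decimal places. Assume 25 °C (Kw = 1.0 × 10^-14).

pH = 4.75

(CH3)3CCOOH ⇌ (CH3)3CCOO- + H+
Ka = 10^(−5.04) = 9.12 × 10^-6
Ka = [H+]²/(5.17e-05 − [H+]) = 9.12 × 10^-6
[H+] is not negligible relative to C₀; solve [H+]² + 9.12e-06·[H+] − 4.72e-10 = 0.
[H+] = [−9.12e-06 + √(9.12e-06² + 1.89e-09)]/2 = 1.76 × 10^-5 M
pH = −log[H+] = −log(1.76 × 10^-5) = 4.75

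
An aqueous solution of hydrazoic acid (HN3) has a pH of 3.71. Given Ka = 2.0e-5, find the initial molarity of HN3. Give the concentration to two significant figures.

C₀ = 2.1 × 10^-3 M

[H+] = 10^(-3.71) = 1.95 × 10^-4 M = x
Ka = x²/(C₀ − x) ⇒ C₀ = x + x²/Ka
C₀ = 1.95 × 10^-4 + (1.95 × 10^-4)²/(2.0 × 10^-5) = 2.10 × 10^-3 M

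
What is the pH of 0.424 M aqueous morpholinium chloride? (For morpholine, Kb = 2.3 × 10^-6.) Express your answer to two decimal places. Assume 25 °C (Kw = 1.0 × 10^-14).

C4H8ONH2+ is the conjugate acid of the weak base C4H8ONH.
Ka = Kw/Kb = 1.0×10^-14 / 2.3 × 10^-6 = 4.35 × 10^-9
Ka = [H+]²/(0.424 − [H+]) = 4.35 × 10^-9
Neglecting [H+] in the denominator: [H+] = √(4.35 × 10^-9 × 0.424) = 4.29 × 10^-5 M
pH = −log(4.29 × 10^-5) = 4.37

pH = 4.37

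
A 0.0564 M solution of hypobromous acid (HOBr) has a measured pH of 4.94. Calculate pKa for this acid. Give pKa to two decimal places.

pKa = 8.63

[H+] = 10^(-4.94) = 1.15 × 10^-5 M
At equilibrium [HA] = 0.0564 − 1.15 × 10^-5 = 5.64 × 10^-2 M
Ka = [H+][A-]/[HA] = (1.15 × 10^-5)² / 5.64 × 10^-2 = 2.34 × 10^-9
pKa = -log(2.34 × 10^-9) = 8.63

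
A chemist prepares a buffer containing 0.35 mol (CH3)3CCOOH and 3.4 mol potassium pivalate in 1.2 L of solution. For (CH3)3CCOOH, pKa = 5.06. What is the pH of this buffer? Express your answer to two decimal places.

Henderson–Hasselbalch: pH = pKa + log([(CH3)3CCOO-]/[(CH3)3CCOOH]) = 5.06 + log(3.4/0.35)
pH = 5.06 + (+0.987) = 6.05

pH = 6.05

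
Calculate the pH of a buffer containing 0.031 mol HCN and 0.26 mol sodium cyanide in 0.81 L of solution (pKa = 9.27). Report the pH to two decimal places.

Henderson–Hasselbalch: pH = pKa + log([CN-]/[HCN]) = 9.27 + log(0.26/0.031)
pH = 9.27 + (+0.924) = 10.19

pH = 10.19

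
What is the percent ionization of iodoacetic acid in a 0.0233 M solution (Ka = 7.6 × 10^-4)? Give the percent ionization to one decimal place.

16.5%

ICH2COOH ⇌ ICH2COO- + H+; let x = [H+] at equilibrium.
Ka = x²/(C₀ − x); solving the quadratic gives x = 3.85 × 10^-3 M.
% ionization = x/C₀ × 100% = 3.85 × 10^-3/0.0233 × 100% = 16.5%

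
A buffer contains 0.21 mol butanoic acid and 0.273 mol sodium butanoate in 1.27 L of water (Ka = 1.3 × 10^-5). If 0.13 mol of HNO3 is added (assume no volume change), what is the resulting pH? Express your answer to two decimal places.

pH = 4.51

After neutralization: n(CH3(CH2)2COOH) = 0.34 mol, n(CH3(CH2)2COO-) = 0.143 mol.
pKa = −log(1.3 × 10^-5) = 4.886
pH = pKa + log([A⁻]/[HA]) = 4.886 + log(0.143/0.34) = 4.886 -0.376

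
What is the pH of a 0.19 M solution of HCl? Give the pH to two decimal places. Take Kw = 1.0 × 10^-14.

pH = 0.72

HCl is a strong acid and dissociates completely, so [H+] = 0.19 M.
pH = -log(0.19) = 0.72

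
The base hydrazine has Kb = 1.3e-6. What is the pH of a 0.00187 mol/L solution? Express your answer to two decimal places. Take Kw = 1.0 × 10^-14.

N2H4 + H2O ⇌ N2H5+ + OH-
From the ICE table, Kb = [OH-]²/(0.00187 − [OH-]) = 1.3 × 10^-6.
Neglecting [OH-] in the denominator: [OH-] = √(1.3 × 10^-6 × 0.00187) = 4.93 × 10^-5 M
([OH-]/C₀ = 2.6% < 5%, so the approximation holds.)
pOH = −log(4.93 × 10^-5) = 4.31; pH = 14.00 − 4.31 = 9.69

pH = 9.69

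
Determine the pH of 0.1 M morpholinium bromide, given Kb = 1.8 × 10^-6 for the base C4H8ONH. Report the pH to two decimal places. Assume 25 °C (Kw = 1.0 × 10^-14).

C4H8ONH2+ is the conjugate acid of the weak base C4H8ONH.
Ka = Kw/Kb = 1.0×10^-14 / 1.8 × 10^-6 = 5.56 × 10^-9
Ka = [H+]²/(0.1 − [H+]) = 5.56 × 10^-9
Assume [H+] ≪ 0.1: [H+] ≈ √(5.56 × 10^-9 × 0.1) = 2.36 × 10^-5 M
([H+]/C₀ = 0.024% < 5%, so the approximation holds.)
pH = −log(2.36 × 10^-5) = 4.63

pH = 4.63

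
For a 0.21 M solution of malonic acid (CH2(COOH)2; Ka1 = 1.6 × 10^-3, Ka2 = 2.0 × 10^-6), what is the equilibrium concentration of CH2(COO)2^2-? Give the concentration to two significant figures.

2.0 × 10^-6 M

First ionization gives [H+] ≈ [CH2(COOH)COO-] = 1.75 × 10^-2 M.
Second step: Ka2 = [H+][CH2(COO)2^2-]/[CH2(COOH)COO-] ≈ [CH2(COO)2^2-] (since [H+] ≈ [CH2(COOH)COO-]).
So [CH2(COO)2^2-] ≈ Ka2.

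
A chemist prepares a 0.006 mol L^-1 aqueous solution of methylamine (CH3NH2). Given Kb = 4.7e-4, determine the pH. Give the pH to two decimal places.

pH = 11.16

CH3NH2 + H2O ⇌ CH3NH3+ + OH-
From the ICE table, Kb = [OH-]²/(0.006 − [OH-]) = 4.7 × 10^-4.
[OH-] is not negligible relative to C₀; solve [OH-]² + 0.00047·[OH-] − 2.82e-06 = 0.
[OH-] = (−Kb + √(Kb² + 4·Kb·C₀))/2 = 1.46 × 10^-3 M
pOH = 2.84, so pH = 14.00 − pOH = 11.16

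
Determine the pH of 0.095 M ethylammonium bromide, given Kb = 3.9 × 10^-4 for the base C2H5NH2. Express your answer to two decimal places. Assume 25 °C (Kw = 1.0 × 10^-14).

pH = 5.81

C2H5NH3+ is the conjugate acid of the weak base C2H5NH2.
Ka = Kw/Kb = 1.0×10^-14 / 3.9 × 10^-4 = 2.56 × 10^-11
Let x = [H+] at equilibrium. Ka = x²/(0.095 − x).
Since Ka ≪ C₀, x ≈ √(Ka·C₀) = 1.56 × 10^-6 M.
Check: 0.0016% ionized — well under 5%, approximation valid.
pH = −log(1.56 × 10^-6) = 5.81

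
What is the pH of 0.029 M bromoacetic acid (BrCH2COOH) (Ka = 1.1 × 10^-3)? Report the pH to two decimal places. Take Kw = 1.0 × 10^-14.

BrCH2COOH ⇌ BrCH2COO- + H+
Ka = [H+]²/(0.029 − [H+]) = 1.1 × 10^-3
Here C₀/Ka ≈ 26.4, so the small-[H+] approximation fails. Use the quadratic:
[H+] = (−Ka + √(Ka² + 4·Ka·C₀))/2 = 5.12 × 10^-3 M
pH = −log(5.12 × 10^-3) = 2.29

pH = 2.29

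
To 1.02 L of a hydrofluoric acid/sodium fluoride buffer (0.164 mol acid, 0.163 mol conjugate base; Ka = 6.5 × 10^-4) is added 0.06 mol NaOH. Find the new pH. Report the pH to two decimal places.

OH- converts HF to F-: HF → 0.104 mol, F- → 0.223 mol.
pKa = −log(6.5 × 10^-4) = 3.187
pH = pKa + log(n_F-/n_HF) = 3.187 + log(0.223/0.104) = 3.187 + (+0.331)

pH = 3.52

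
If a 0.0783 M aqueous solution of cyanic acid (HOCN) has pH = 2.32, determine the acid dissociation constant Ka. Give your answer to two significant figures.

[H+] = 10^(-2.32) = 4.79 × 10^-3 M
At equilibrium [HA] = 0.0783 − 4.79 × 10^-3 = 7.35 × 10^-2 M
Ka = [H+][A-]/[HA] = (4.79 × 10^-3)² / 7.35 × 10^-2 = 3.1 × 10^-4

Ka = 3.1 × 10^-4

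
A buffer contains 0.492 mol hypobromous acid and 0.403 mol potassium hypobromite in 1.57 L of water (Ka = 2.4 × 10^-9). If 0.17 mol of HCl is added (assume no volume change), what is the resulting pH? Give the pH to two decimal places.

Added H+ converts OBr- to HOBr: HOBr → 0.662 mol, OBr- → 0.233 mol.
pKa = −log(2.4 × 10^-9) = 8.620
pH = pKa + log(n_OBr-/n_HOBr) = 8.620 + log(0.233/0.662) = 8.620 + (-0.454)

pH = 8.17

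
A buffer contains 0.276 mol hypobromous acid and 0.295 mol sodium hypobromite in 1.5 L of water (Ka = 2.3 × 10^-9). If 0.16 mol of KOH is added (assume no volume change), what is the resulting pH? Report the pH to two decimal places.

OH- converts HOBr to OBr-: HOBr → 0.116 mol, OBr- → 0.455 mol.
pKa = −log(2.3 × 10^-9) = 8.638
pH = pKa + log(n_OBr-/n_HOBr) = 8.638 + log(0.455/0.116) = 8.638 + (+0.594)

pH = 9.23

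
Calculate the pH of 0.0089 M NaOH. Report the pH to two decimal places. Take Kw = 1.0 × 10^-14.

NaOH is a strong base; [OH-] = 0.0089 M.
pOH = -log(0.0089) = 2.05
pH = 14.00 - 2.05 = 11.95

pH = 11.95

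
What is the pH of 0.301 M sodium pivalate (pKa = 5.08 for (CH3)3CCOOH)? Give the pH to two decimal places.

(CH3)3CCOO- is the conjugate base of the weak acid (CH3)3CCOOH.
Ka = 10^(−5.08) = 8.32 × 10^-6
Kb = Kw/Ka = 1.0×10^-14 / 8.32 × 10^-6 = 1.20 × 10^-9
Kb = [OH-]²/(0.301 − [OH-]) = 1.20 × 10^-9
Neglecting [OH-] in the denominator: [OH-] = √(1.20 × 10^-9 × 0.301) = 1.90 × 10^-5 M
Check: 0.0063% ionized — well under 5%, approximation valid.
pOH = −log(1.90 × 10^-5) = 4.72; pH = 14.00 − 4.72 = 9.28

pH = 9.28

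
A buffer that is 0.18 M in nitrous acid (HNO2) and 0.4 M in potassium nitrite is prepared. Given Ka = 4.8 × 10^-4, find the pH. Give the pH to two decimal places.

pKa = −log(4.8 × 10^-4) = 3.319
Henderson–Hasselbalch: pH = pKa + log([NO2-]/[HNO2]) = 3.319 + log(0.4/0.18)
pH = 3.319 + (+0.347) = 3.67

pH = 3.67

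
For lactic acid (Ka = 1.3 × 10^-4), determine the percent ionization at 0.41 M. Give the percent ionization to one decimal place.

CH3CH(OH)COOH ⇌ CH3CH(OH)COO- + H+; let x = [H+] at equilibrium.
x ≈ √(Ka·C₀) = √(1.3 × 10^-4 × 0.41) = 7.30 × 10^-3 M
% ionization = x/C₀ × 100% = 7.30 × 10^-3/0.41 × 100% = 1.8%

1.8%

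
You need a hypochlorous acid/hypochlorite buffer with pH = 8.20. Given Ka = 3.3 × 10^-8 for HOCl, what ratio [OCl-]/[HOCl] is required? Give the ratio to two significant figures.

pKa = -log(3.3 × 10^-8) = 7.481
pH = pKa + log(r) ⇒ log(r) = 8.20 − 7.481 = +0.719
r = [OCl-]/[HOCl] = 10^(+0.719) = 5.24

ratio = 5.2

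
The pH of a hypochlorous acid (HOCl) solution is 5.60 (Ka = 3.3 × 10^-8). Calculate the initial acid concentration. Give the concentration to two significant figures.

C₀ = 1.9 × 10^-4 M

[H+] = 10^(-5.60) = 2.51 × 10^-6 M = x
Ka = x²/(C₀ − x) ⇒ C₀ = x + x²/Ka
C₀ = 2.51 × 10^-6 + (2.51 × 10^-6)²/(3.3 × 10^-8) = 1.93 × 10^-4 M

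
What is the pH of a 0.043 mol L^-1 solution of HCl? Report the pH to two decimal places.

pH = 1.37

HCl is a strong acid and dissociates completely, so [H+] = 0.043 M.
pH = -log(0.043) = 1.37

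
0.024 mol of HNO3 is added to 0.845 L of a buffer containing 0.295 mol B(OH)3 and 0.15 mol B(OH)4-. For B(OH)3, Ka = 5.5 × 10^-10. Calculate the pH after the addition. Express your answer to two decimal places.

Added H+ converts B(OH)4- to B(OH)3: B(OH)3 → 0.319 mol, B(OH)4- → 0.126 mol.
pKa = −log(5.5 × 10^-10) = 9.260
pH = pKa + log(n_B(OH)4-/n_B(OH)3) = 9.260 + log(0.126/0.319) = 9.260 + (-0.403)

pH = 8.86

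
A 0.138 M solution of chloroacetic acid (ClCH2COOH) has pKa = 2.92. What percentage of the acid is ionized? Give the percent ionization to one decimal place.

ClCH2COOH ⇌ ClCH2COO- + H+; let x = [H+] at equilibrium.
Ka = 10^(−2.92) = 1.20 × 10^-3
Solve x² + 0.0012x − 0.000166 = 0 → x = 1.23 × 10^-2 M
% ionization = x/C₀ × 100% = 1.23 × 10^-2/0.138 × 100% = 8.9%

8.9%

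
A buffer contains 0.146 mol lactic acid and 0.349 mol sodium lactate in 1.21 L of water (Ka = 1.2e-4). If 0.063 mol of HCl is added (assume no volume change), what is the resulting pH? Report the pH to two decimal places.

Added H+ converts CH3CH(OH)COO- to CH3CH(OH)COOH: CH3CH(OH)COOH → 0.209 mol, CH3CH(OH)COO- → 0.286 mol.
pKa = −log(1.2 × 10^-4) = 3.921
Henderson–Hasselbalch with mole ratio 0.286/0.209: pH = 3.921 + (+0.136)

pH = 4.06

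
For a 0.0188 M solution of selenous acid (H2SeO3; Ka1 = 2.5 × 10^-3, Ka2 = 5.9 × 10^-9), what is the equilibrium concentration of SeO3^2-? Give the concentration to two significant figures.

5.9 × 10^-9 M

First ionization gives [H+] ≈ [HSeO3-] = 5.72 × 10^-3 M.
Second step: Ka2 = [H+][SeO3^2-]/[HSeO3-] ≈ [SeO3^2-] (since [H+] ≈ [HSeO3-]).
So [SeO3^2-] ≈ Ka2.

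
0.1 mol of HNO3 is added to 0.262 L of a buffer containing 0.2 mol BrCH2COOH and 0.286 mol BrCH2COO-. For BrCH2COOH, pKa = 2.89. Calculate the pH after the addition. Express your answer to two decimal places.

Added H+ converts BrCH2COO- to BrCH2COOH: BrCH2COOH → 0.3 mol, BrCH2COO- → 0.186 mol.
pH = pKa + log(n_BrCH2COO-/n_BrCH2COOH) = 2.89 + log(0.186/0.3) = 2.89 + (-0.208)

pH = 2.68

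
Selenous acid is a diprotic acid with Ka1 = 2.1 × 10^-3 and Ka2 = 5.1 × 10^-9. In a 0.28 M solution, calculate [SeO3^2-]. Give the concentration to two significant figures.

5.1 × 10^-9 M

First ionization gives [H+] ≈ [HSeO3-] = 2.32 × 10^-2 M.
Second step: Ka2 = [H+][SeO3^2-]/[HSeO3-] ≈ [SeO3^2-] (since [H+] ≈ [HSeO3-]).
So [SeO3^2-] ≈ Ka2.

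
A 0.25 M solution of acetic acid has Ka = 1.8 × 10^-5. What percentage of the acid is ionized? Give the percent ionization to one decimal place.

0.8%

CH3COOH ⇌ CH3COO- + H+; let x = [H+] at equilibrium.
x ≈ √(Ka·C₀) = √(1.8 × 10^-5 × 0.25) = 2.12 × 10^-3 M
% ionization = x/C₀ × 100% = 2.12 × 10^-3/0.25 × 100% = 0.8%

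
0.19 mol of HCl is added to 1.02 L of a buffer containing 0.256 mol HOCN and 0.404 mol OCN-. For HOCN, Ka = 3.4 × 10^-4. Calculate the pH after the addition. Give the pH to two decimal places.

pH = 3.15

Added H+ converts OCN- to HOCN: HOCN → 0.446 mol, OCN- → 0.214 mol.
pKa = −log(3.4 × 10^-4) = 3.469
pH = pKa + log([A⁻]/[HA]) = 3.469 + log(0.214/0.446) = 3.469 -0.319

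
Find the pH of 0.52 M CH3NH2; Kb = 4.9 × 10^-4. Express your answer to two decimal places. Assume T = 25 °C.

CH3NH2 + H2O ⇌ CH3NH3+ + OH-
From the ICE table, Kb = [OH-]²/(0.52 − [OH-]) = 4.9 × 10^-4.
Assume [OH-] ≪ 0.52: [OH-] ≈ √(4.9 × 10^-4 × 0.52) = 1.60 × 10^-2 M
([OH-]/C₀ = 3.1% < 5%, so the approximation holds.)
pOH = 1.80, so pH = 14.00 − pOH = 12.20

pH = 12.20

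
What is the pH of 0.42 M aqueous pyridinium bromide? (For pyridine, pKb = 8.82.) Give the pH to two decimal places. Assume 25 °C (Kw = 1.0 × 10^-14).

pH = 2.78

C5H5NH+ is the conjugate acid of the weak base C5H5N.
Kb = 10^(−8.82) = 1.51 × 10^-9
Ka = Kw/Kb = 1.0×10^-14 / 1.51 × 10^-9 = 6.62 × 10^-6
Ka = x²/(0.42 − x) = 6.62 × 10^-6
Neglecting x in the denominator: x = √(6.62 × 10^-6 × 0.42) = 1.67 × 10^-3 M
pH = −log(1.67 × 10^-3) = 2.78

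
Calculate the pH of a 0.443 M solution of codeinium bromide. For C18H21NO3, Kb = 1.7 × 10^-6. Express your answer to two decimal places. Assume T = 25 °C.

pH = 4.29

C18H22NO3+ is the conjugate acid of the weak base C18H21NO3.
Ka = Kw/Kb = 1.0×10^-14 / 1.7 × 10^-6 = 5.88 × 10^-9
Ka = x²/(0.443 − x) = 5.88 × 10^-9
Assume x ≪ 0.443: x ≈ √(5.88 × 10^-9 × 0.443) = 5.10 × 10^-5 M
Check: 0.012% ionized — well under 5%, approximation valid.
pH = −log(5.10 × 10^-5) = 4.29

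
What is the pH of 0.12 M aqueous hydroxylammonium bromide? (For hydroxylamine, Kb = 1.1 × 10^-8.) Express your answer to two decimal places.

pH = 3.48

NH3OH+ is the conjugate acid of the weak base NH2OH.
Ka = Kw/Kb = 1.0×10^-14 / 1.1 × 10^-8 = 9.09 × 10^-7
From the ICE table, Ka = [H+]²/(0.12 − [H+]) = 9.09 × 10^-7.
Neglecting [H+] in the denominator: [H+] = √(9.09 × 10^-7 × 0.12) = 3.30 × 10^-4 M
([H+]/C₀ = 0.28% < 5%, so the approximation holds.)
pH = −log(3.30 × 10^-4) = 3.48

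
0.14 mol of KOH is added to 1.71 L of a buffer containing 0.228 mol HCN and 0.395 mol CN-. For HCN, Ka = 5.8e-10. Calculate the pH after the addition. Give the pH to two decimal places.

OH- converts HCN to CN-: HCN → 0.088 mol, CN- → 0.535 mol.
pKa = −log(5.8 × 10^-10) = 9.237
Henderson–Hasselbalch with mole ratio 0.535/0.088: pH = 9.237 + (+0.784)

pH = 10.02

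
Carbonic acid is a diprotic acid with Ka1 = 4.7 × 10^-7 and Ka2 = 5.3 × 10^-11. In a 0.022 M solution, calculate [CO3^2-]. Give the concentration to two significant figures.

First ionization gives [H+] ≈ [HCO3-] = 1.02 × 10^-4 M.
Second step: Ka2 = [H+][CO3^2-]/[HCO3-] ≈ [CO3^2-] (since [H+] ≈ [HCO3-]).
So [CO3^2-] ≈ Ka2.

5.3 × 10^-11 M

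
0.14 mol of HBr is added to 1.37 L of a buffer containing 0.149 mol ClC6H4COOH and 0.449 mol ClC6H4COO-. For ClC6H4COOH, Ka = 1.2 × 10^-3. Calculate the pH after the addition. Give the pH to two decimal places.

Added H+ converts ClC6H4COO- to ClC6H4COOH: ClC6H4COOH → 0.289 mol, ClC6H4COO- → 0.309 mol.
pKa = −log(1.2 × 10^-3) = 2.921
Henderson–Hasselbalch with mole ratio 0.309/0.289: pH = 2.921 + (+0.029)

pH = 2.95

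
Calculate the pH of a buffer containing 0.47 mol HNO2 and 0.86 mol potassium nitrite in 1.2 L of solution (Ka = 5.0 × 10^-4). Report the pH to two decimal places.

pH = 3.56

pKa = −log(5.0 × 10^-4) = 3.301
Using pH = pKa + log([base]/[acid]) with [base]/[acid] = 0.86/0.47:
pH = 3.301 + (+0.262) = 3.56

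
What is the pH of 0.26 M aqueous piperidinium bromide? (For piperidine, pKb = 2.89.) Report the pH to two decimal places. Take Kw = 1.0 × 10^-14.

pH = 5.85

C5H10NH2+ is the conjugate acid of the weak base C5H10NH.
Kb = 10^(−2.89) = 1.29 × 10^-3
Ka = Kw/Kb = 1.0×10^-14 / 1.29 × 10^-3 = 7.75 × 10^-12
From the ICE table, Ka = [H+]²/(0.26 − [H+]) = 7.75 × 10^-12.
Since Ka ≪ C₀, [H+] ≈ √(Ka·C₀) = 1.42 × 10^-6 M.
([H+]/C₀ = 0.00055% < 5%, so the approximation holds.)
pH = −log(1.42 × 10^-6) = 5.85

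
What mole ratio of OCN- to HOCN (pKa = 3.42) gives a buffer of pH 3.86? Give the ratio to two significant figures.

pH = pKa + log(r) ⇒ log(r) = 3.86 − 3.42 = +0.44
r = [OCN-]/[HOCN] = 10^(+0.44) = 2.75

ratio = 2.8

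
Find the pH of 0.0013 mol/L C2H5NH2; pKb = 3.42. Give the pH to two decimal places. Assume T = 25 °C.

C2H5NH2 + H2O ⇌ C2H5NH3+ + OH-
Kb = 10^(−3.42) = 3.80 × 10^-4
Kb = [OH-]²/(0.0013 − [OH-]) = 3.80 × 10^-4
[OH-] is not negligible relative to C₀; solve [OH-]² + 0.00038·[OH-] − 4.94e-07 = 0.
[OH-] = (−Kb + √(Kb² + 4·Kb·C₀))/2 = 5.38 × 10^-4 M
pOH = −log(5.38 × 10^-4) = 3.27; pH = 14.00 − 3.27 = 10.73

pH = 10.73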